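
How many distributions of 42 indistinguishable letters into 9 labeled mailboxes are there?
C(42+9-1, 9-1) = C(50, 8) = 536878650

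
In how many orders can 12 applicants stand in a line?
12! = 479001600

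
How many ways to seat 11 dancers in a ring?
Circular: fix one position, arrange the rest. (11-1)! = 3628800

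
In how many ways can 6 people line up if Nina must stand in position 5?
Fix one position: (6-1)! = 120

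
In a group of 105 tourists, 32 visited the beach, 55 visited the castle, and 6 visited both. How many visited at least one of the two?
|A∪B| = |A| + |B| - |A∩B| = 32 + 55 - 6 = 81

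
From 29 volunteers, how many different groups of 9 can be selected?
C(29,9) = 29!/(9!×20!) = 10015005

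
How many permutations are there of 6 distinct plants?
6! = 720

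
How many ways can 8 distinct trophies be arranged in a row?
8! = 40320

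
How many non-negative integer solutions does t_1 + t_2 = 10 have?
C(10+2-1, 2-1) = C(11, 1) = 11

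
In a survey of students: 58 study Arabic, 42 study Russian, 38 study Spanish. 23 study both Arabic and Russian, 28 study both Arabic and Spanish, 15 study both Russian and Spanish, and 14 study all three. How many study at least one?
|A∪B∪C| = 58+42+38-23-28-15+14 = 86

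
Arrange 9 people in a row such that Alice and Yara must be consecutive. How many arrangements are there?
Treat the 2 as one block: (9-2+1)! × 2! = 40320 × 2 = 80640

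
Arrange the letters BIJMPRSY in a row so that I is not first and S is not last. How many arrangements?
By inclusion-exclusion: 8! - 2×(8-1)! + (8-2)! = 40320 - 10080 + 720 = 30960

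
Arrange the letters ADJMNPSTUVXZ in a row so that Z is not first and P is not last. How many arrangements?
By inclusion-exclusion: 12! - 2×(12-1)! + (12-2)! = 479001600 - 79833600 + 3628800 = 402796800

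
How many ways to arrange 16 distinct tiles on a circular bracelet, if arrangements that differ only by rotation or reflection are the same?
(16-1)!/2 = 1307674368000/2 = 653837184000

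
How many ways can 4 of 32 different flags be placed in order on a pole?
P(32,4) = 32!/(32-4)! = 863040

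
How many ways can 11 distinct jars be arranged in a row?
11! = 39916800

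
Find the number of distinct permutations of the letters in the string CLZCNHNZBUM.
11! / (2! × 1! × 2! × 1! × 1! × 1! × 1! × 2!) = 4989600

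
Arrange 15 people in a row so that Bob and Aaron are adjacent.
Treat as block: (15-1)! × 2! = 87178291200 × 2 = 174356582400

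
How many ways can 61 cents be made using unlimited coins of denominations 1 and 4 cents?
Coefficient of x^61 in 1/(1-x^1) · 1/(1-x^4). Use j coins of 4 for j = 0..⌊61/4⌋ = 15, the rest in 1s: 15 + 1 = 16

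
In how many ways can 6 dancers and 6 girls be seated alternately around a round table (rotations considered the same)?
Fix one of the dancers: (6-1)! ways for the remaining dancers, × 6! ways for the girls = 120 × 720 = 86400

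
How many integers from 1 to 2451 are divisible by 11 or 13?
⌊2451/11⌋ + ⌊2451/13⌋ - ⌊2451/143⌋ = 222 + 188 - 17 = 393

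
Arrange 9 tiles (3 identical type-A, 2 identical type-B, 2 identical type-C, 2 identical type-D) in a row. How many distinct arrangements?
9! / (3! × 2! × 2! × 2!) = 7560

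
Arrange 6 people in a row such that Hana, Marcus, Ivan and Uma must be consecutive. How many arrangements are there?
Treat the 4 as one block: (6-4+1)! × 4! = 6 × 24 = 144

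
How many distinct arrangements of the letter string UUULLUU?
7! / (2! × 5!) = 21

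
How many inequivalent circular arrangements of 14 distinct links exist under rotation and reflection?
(14-1)!/2 = 6227020800/2 = 3113510400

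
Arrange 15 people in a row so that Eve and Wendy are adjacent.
Treat as block: (15-1)! × 2! = 87178291200 × 2 = 174356582400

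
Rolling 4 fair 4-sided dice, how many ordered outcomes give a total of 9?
Coefficient of x^9 in (x + x² + ... + x^4)^4. By inclusion-exclusion on dice exceeding 4: Σ_j (-1)^j C(4,j)·C(9-1-4j, 3) = C(4,0)·C(8,3) - C(4,1)·C(4,3) = 1·56 - 4·4 = 40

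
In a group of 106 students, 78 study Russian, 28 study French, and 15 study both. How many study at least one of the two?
|A∪B| = |A| + |B| - |A∩B| = 78 + 28 - 15 = 91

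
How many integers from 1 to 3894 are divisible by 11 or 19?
⌊3894/11⌋ + ⌊3894/19⌋ - ⌊3894/209⌋ = 354 + 204 - 18 = 540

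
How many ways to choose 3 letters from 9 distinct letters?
C(9,3) = 9!/(3!×6!) = 84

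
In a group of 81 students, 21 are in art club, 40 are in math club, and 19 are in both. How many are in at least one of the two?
|A∪B| = |A| + |B| - |A∩B| = 21 + 40 - 19 = 42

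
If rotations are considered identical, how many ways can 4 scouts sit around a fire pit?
Circular: fix one position, arrange the rest. (4-1)! = 6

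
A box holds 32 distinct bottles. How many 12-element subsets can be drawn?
C(32,12) = 32!/(12!×20!) = 225792840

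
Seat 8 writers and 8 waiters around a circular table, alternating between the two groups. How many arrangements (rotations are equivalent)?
Fix one of the writers: (8-1)! ways for the remaining writers, × 8! ways for the waiters = 5040 × 40320 = 203212800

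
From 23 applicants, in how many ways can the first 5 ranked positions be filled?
P(23,5) = 23!/(23-5)! = 4037880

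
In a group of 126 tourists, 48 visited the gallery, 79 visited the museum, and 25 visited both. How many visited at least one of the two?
|A∪B| = |A| + |B| - |A∩B| = 48 + 79 - 25 = 102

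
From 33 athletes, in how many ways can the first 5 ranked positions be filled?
P(33,5) = 33!/(33-5)! = 28480320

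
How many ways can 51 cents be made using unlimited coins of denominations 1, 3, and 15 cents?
Coefficient of x^51 in 1/(1-x^1) · 1/(1-x^3) · 1/(1-x^15). Case on j = number of 15-cent coins (j = 0..3); remainder r = 51 - 15j is made from {1,3} in ⌊r/3⌋+1 ways. r = 51, 36, 21, 6 → 18 + 13 + 8 + 3 = 42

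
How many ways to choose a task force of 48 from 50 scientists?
C(50,48) = 50!/(48!×2!) = 1225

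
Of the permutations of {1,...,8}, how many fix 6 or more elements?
Exactly j fixed points: C(8,j)·!(8-j); sum over j ≥ 6 (derangement numbers via !m = (m-1)·(!(m-1) + !(m-2)): !0..!2 = 1, 0, 1). Σ_{j=6}^{8} C(8,j)·!(8-j) = C(8,6)·!2 + C(8,7)·!1 + C(8,8)·!0 = 28·1 + 8·0 + 1·1 = 29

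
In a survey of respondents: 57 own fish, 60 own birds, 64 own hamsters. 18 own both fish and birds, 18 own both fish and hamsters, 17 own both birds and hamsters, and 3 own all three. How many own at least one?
|A∪B∪C| = 57+60+64-18-18-17+3 = 131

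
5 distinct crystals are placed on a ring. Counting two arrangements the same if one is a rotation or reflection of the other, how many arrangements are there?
(5-1)!/2 = 24/2 = 12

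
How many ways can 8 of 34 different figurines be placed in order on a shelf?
P(34,8) = 34!/(34-8)! = 732058145280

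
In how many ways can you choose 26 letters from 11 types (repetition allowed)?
C(26+11-1, 11-1) = C(36, 10) = 254186856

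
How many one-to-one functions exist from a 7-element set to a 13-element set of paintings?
P(13,7) = 13!/(13-7)! = 8648640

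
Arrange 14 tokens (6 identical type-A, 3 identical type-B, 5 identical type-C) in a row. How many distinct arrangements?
14! / (6! × 3! × 5!) = 168168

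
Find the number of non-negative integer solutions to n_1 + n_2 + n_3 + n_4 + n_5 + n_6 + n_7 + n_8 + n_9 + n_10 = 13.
C(13+10-1, 10-1) = C(22, 9) = 497420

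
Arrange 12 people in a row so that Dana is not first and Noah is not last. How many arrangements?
By inclusion-exclusion: 12! - 2×(12-1)! + (12-2)! = 479001600 - 79833600 + 3628800 = 402796800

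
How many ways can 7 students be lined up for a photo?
7! = 5040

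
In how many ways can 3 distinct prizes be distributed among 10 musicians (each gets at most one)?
P(10,3) = 10!/(10-3)! = 720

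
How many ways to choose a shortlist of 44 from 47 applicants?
C(47,44) = 47!/(44!×3!) = 16215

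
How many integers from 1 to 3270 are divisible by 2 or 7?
⌊3270/2⌋ + ⌊3270/7⌋ - ⌊3270/14⌋ = 1635 + 467 - 233 = 1869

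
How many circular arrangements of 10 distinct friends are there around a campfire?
Circular: fix one position, arrange the rest. (10-1)! = 362880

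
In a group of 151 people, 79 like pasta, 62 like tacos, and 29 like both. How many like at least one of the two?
|A∪B| = |A| + |B| - |A∩B| = 79 + 62 - 29 = 112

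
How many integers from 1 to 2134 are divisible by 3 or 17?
⌊2134/3⌋ + ⌊2134/17⌋ - ⌊2134/51⌋ = 711 + 125 - 41 = 795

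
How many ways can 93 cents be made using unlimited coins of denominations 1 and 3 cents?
Coefficient of x^93 in 1/(1-x^1) · 1/(1-x^3). Use j coins of 3 for j = 0..⌊93/3⌋ = 31, the rest in 1s: 31 + 1 = 32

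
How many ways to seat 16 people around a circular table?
Circular: fix one position, arrange the rest. (16-1)! = 1307674368000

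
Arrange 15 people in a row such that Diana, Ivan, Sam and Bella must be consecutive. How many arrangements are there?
Treat the 4 as one block: (15-4+1)! × 4! = 479001600 × 24 = 11496038400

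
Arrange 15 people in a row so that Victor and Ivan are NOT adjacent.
Total - adjacent = 15! - (15-1)!×2 = 1307674368000 - 174356582400 = 1133317785600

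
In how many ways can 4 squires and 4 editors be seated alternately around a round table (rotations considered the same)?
Fix one of the squires: (4-1)! ways for the remaining squires, × 4! ways for the editors = 6 × 24 = 144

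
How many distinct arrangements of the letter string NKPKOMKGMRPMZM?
14! / (1! × 1! × 3! × 1! × 4! × 1! × 2! × 1!) = 302702400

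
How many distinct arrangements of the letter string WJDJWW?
6! / (2! × 3! × 1!) = 60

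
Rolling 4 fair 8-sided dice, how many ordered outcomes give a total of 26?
Coefficient of x^26 in (x + x² + ... + x^8)^4. By inclusion-exclusion on dice exceeding 8: Σ_j (-1)^j C(4,j)·C(26-1-8j, 3) = C(4,0)·C(25,3) - C(4,1)·C(17,3) + C(4,2)·C(9,3) = 1·2300 - 4·680 + 6·84 = 84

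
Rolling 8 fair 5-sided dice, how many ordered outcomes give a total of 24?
Coefficient of x^24 in (x + x² + ... + x^5)^8. By inclusion-exclusion on dice exceeding 5: Σ_j (-1)^j C(8,j)·C(24-1-5j, 7) = C(8,0)·C(23,7) - C(8,1)·C(18,7) + C(8,2)·C(13,7) - C(8,3)·C(8,7) = 1·245157 - 8·31824 + 28·1716 - 56·8 = 38165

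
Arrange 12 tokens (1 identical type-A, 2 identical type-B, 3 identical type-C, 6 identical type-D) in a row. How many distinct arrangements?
12! / (1! × 2! × 3! × 6!) = 55440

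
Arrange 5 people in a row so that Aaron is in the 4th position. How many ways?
Fix one position: (5-1)! = 24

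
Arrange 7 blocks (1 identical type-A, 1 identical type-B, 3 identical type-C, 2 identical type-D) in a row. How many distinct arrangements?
7! / (1! × 1! × 3! × 2!) = 420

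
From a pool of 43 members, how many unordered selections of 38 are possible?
C(43,38) = 43!/(38!×5!) = 962598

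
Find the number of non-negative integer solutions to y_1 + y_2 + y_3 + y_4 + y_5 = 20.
C(20+5-1, 5-1) = C(24, 4) = 10626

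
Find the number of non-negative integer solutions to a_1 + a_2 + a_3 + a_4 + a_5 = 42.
C(42+5-1, 5-1) = C(46, 4) = 163185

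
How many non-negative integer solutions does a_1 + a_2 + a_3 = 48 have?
C(48+3-1, 3-1) = C(50, 2) = 1225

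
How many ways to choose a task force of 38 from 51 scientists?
C(51,38) = 51!/(38!×13!) = 476260169700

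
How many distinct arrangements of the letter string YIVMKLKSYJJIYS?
14! / (2! × 2! × 1! × 2! × 1! × 3! × 1! × 2!) = 908107200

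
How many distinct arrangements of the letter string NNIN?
4! / (1! × 3!) = 4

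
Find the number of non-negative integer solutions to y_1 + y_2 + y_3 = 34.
C(34+3-1, 3-1) = C(36, 2) = 630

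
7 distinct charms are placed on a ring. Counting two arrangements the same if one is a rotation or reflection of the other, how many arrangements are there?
(7-1)!/2 = 720/2 = 360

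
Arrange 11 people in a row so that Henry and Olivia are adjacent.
Treat as block: (11-1)! × 2! = 3628800 × 2 = 7257600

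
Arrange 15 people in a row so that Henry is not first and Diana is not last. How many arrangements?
By inclusion-exclusion: 15! - 2×(15-1)! + (15-2)! = 1307674368000 - 174356582400 + 6227020800 = 1139544806400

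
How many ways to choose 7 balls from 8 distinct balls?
C(8,7) = 8!/(7!×1!) = 8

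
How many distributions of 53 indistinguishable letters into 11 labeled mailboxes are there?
C(53+11-1, 11-1) = C(63, 10) = 127805525001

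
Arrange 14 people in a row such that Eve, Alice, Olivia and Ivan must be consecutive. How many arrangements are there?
Treat the 4 as one block: (14-4+1)! × 4! = 39916800 × 24 = 958003200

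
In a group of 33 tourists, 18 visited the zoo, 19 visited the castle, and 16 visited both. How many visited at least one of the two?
|A∪B| = |A| + |B| - |A∩B| = 18 + 19 - 16 = 21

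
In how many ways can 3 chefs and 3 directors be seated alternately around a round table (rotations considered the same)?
Fix one of the chefs: (3-1)! ways for the remaining chefs, × 3! ways for the directors = 2 × 6 = 12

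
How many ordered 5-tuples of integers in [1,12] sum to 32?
Coefficient of x^32 in (x + x² + ... + x^12)^5. By inclusion-exclusion on dice exceeding 12: Σ_j (-1)^j C(5,j)·C(32-1-12j, 4) = C(5,0)·C(31,4) - C(5,1)·C(19,4) + C(5,2)·C(7,4) = 1·31465 - 5·3876 + 10·35 = 12435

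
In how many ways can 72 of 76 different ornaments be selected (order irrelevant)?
C(76,72) = 76!/(72!×4!) = 1282975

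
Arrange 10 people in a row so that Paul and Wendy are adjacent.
Treat as block: (10-1)! × 2! = 362880 × 2 = 725760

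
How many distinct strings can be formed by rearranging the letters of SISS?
4! / (1! × 3!) = 4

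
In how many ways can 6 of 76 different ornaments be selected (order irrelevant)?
C(76,6) = 76!/(6!×70!) = 218618940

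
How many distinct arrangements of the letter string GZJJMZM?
7! / (2! × 2! × 1! × 2!) = 630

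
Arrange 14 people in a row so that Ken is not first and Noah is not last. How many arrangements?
By inclusion-exclusion: 14! - 2×(14-1)! + (14-2)! = 87178291200 - 12454041600 + 479001600 = 75203251200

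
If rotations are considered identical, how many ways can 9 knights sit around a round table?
Circular: fix one position, arrange the rest. (9-1)! = 40320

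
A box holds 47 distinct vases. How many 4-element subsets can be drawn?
C(47,4) = 47!/(4!×43!) = 178365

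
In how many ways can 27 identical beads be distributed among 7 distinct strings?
C(27+7-1, 7-1) = C(33, 6) = 1107568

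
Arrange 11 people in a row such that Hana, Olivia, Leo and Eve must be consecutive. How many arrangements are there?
Treat the 4 as one block: (11-4+1)! × 4! = 40320 × 24 = 967680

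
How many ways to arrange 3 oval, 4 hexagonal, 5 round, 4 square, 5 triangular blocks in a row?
21! / (3! × 4! × 5! × 4! × 5!) = 1026615189600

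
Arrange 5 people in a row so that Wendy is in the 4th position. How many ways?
Fix one position: (5-1)! = 24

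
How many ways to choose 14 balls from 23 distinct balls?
C(23,14) = 23!/(14!×9!) = 817190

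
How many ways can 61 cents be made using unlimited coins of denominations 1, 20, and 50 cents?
Coefficient of x^61 in 1/(1-x^1) · 1/(1-x^20) · 1/(1-x^50). Case on j = number of 50-cent coins (j = 0..1); remainder r = 61 - 50j is made from {1,20} in ⌊r/20⌋+1 ways. r = 61, 11 → 4 + 1 = 5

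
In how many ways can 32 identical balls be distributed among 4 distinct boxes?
C(32+4-1, 4-1) = C(35, 3) = 6545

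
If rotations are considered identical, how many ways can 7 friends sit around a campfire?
Circular: fix one position, arrange the rest. (7-1)! = 720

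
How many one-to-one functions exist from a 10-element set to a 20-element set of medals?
P(20,10) = 20!/(20-10)! = 670442572800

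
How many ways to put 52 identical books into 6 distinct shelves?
C(52+6-1, 6-1) = C(57, 5) = 4187106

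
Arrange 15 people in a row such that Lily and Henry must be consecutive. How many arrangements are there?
Treat the 2 as one block: (15-2+1)! × 2! = 87178291200 × 2 = 174356582400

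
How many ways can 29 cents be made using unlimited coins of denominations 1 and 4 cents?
Coefficient of x^29 in 1/(1-x^1) · 1/(1-x^4). Use j coins of 4 for j = 0..⌊29/4⌋ = 7, the rest in 1s: 7 + 1 = 8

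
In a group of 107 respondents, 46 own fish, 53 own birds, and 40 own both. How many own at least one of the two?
|A∪B| = |A| + |B| - |A∩B| = 46 + 53 - 40 = 59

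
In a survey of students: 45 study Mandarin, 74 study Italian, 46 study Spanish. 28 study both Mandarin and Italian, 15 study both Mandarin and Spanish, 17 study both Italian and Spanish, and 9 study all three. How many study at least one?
|A∪B∪C| = 45+74+46-28-15-17+9 = 114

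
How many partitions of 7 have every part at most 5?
Let r_j(i) = number of partitions of i into parts ≤ j, for i = 0..7. r_1(i) = 1 for all i; r_j(i) = r_{j-1}(i) + r_j(i-j). Rows j = 2..5: ≤2: 1 1 2 2 3 3 4 4; ≤3: 1 1 2 3 4 5 7 8; ≤4: 1 1 2 3 5 6 9 11; ≤5: 1 1 2 3 5 7 10 13. r_5(7) = 13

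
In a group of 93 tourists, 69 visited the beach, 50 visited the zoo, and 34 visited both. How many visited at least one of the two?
|A∪B| = |A| + |B| - |A∩B| = 69 + 50 - 34 = 85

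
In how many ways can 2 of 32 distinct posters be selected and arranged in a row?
P(32,2) = 32!/(32-2)! = 992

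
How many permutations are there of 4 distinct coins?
4! = 24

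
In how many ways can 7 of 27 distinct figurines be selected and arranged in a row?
P(27,7) = 27!/(27-7)! = 4475671200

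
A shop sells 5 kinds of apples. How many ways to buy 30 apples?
C(30+5-1, 5-1) = C(34, 4) = 46376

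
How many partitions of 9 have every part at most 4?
Let r_j(i) = number of partitions of i into parts ≤ j, for i = 0..9. r_1(i) = 1 for all i; r_j(i) = r_{j-1}(i) + r_j(i-j). Rows j = 2..4: ≤2: 1 1 2 2 3 3 4 4 5 5; ≤3: 1 1 2 3 4 5 7 8 10 12; ≤4: 1 1 2 3 5 6 9 11 15 18. r_4(9) = 18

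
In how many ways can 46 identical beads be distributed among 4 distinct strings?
C(46+4-1, 4-1) = C(49, 3) = 18424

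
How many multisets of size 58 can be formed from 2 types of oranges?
C(58+2-1, 2-1) = C(59, 1) = 59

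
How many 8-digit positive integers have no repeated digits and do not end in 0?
Last digit: 9 nonzero choices. First digit: 8 (nonzero, ≠last). Middle 6: P(8,6) = 20160. Total = 1451520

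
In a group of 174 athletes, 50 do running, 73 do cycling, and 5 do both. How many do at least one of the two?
|A∪B| = |A| + |B| - |A∩B| = 50 + 73 - 5 = 118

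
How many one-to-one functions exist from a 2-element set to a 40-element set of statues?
P(40,2) = 40!/(40-2)! = 1560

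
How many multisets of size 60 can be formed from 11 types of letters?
C(60+11-1, 11-1) = C(70, 10) = 396704524216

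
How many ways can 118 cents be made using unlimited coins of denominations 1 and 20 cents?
Coefficient of x^118 in 1/(1-x^1) · 1/(1-x^20). Use j coins of 20 for j = 0..⌊118/20⌋ = 5, the rest in 1s: 5 + 1 = 6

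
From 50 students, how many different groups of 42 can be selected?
C(50,42) = 50!/(42!×8!) = 536878650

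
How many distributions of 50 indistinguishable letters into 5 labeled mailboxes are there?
C(50+5-1, 5-1) = C(54, 4) = 316251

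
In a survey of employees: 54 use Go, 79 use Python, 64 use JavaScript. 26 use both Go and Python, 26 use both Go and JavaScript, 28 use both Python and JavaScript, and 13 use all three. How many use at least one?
|A∪B∪C| = 54+79+64-26-26-28+13 = 130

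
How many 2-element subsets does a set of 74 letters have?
C(74,2) = 74!/(2!×72!) = 2701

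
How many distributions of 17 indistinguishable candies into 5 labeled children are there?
C(17+5-1, 5-1) = C(21, 4) = 5985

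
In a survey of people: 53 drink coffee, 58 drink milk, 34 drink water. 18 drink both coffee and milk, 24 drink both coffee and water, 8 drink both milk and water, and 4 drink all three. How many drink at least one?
|A∪B∪C| = 53+58+34-18-24-8+4 = 99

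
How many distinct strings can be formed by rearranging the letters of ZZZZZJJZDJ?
10! / (6! × 1! × 3!) = 840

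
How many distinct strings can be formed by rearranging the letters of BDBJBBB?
7! / (5! × 1! × 1!) = 42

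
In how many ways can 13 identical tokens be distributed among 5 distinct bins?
C(13+5-1, 5-1) = C(17, 4) = 2380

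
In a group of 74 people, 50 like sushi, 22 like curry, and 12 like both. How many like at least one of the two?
|A∪B| = |A| + |B| - |A∩B| = 50 + 22 - 12 = 60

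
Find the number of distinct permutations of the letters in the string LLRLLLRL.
8! / (6! × 2!) = 28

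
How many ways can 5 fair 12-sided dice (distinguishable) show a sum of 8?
Coefficient of x^8 in (x + x² + ... + x^12)^5. By inclusion-exclusion on dice exceeding 12: Σ_j (-1)^j C(5,j)·C(8-1-12j, 4) = C(5,0)·C(7,4) = 1·35 = 35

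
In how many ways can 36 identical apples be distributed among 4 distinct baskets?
C(36+4-1, 4-1) = C(39, 3) = 9139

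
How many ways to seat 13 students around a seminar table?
Circular: fix one position, arrange the rest. (13-1)! = 479001600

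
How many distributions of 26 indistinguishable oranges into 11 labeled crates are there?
C(26+11-1, 11-1) = C(36, 10) = 254186856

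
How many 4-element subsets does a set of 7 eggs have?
C(7,4) = 7!/(4!×3!) = 35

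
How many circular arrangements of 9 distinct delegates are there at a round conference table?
Circular: fix one position, arrange the rest. (9-1)! = 40320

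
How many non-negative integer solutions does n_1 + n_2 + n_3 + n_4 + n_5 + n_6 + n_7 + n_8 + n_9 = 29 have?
C(29+9-1, 9-1) = C(37, 8) = 38608020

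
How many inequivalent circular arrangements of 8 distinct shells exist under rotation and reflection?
(8-1)!/2 = 5040/2 = 2520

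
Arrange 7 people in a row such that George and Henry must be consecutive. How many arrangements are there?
Treat the 2 as one block: (7-2+1)! × 2! = 720 × 2 = 1440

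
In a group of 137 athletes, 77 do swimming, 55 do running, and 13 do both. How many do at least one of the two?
|A∪B| = |A| + |B| - |A∩B| = 77 + 55 - 13 = 119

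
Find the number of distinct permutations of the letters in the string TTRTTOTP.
8! / (1! × 1! × 5! × 1!) = 336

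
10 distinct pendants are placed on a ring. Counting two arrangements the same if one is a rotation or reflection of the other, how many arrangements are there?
(10-1)!/2 = 362880/2 = 181440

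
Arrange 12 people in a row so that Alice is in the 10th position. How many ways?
Fix one position: (12-1)! = 39916800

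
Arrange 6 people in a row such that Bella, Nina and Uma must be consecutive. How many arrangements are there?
Treat the 3 as one block: (6-3+1)! × 3! = 24 × 6 = 144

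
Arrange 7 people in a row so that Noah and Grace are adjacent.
Treat as block: (7-1)! × 2! = 720 × 2 = 1440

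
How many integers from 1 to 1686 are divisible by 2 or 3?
⌊1686/2⌋ + ⌊1686/3⌋ - ⌊1686/6⌋ = 843 + 562 - 281 = 1124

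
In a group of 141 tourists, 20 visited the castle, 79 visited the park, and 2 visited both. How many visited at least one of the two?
|A∪B| = |A| + |B| - |A∩B| = 20 + 79 - 2 = 97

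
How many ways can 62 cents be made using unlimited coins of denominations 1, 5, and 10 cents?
Coefficient of x^62 in 1/(1-x^1) · 1/(1-x^5) · 1/(1-x^10). Case on j = number of 10-cent coins (j = 0..6); remainder r = 62 - 10j is made from {1,5} in ⌊r/5⌋+1 ways. r = 62, 52, 42, 32, 22, 12, 2 → 13 + 11 + 9 + 7 + 5 + 3 + 1 = 49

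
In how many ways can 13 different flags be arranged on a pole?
13! = 6227020800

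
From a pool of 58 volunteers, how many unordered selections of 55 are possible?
C(58,55) = 58!/(55!×3!) = 30856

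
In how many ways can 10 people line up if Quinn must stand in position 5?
Fix one position: (10-1)! = 362880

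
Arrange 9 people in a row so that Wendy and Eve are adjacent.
Treat as block: (9-1)! × 2! = 40320 × 2 = 80640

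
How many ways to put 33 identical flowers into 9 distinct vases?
C(33+9-1, 9-1) = C(41, 8) = 95548245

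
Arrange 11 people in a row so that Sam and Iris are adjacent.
Treat as block: (11-1)! × 2! = 3628800 × 2 = 7257600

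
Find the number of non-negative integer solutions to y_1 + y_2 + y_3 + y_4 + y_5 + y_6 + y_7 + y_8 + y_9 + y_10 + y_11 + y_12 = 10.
C(10+12-1, 12-1) = C(21, 11) = 352716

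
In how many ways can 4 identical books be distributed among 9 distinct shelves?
C(4+9-1, 9-1) = C(12, 8) = 495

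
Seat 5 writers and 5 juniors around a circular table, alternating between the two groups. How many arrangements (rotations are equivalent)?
Fix one of the writers: (5-1)! ways for the remaining writers, × 5! ways for the juniors = 24 × 120 = 2880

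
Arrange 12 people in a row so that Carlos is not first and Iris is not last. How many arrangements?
By inclusion-exclusion: 12! - 2×(12-1)! + (12-2)! = 479001600 - 79833600 + 3628800 = 402796800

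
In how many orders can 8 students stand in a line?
8! = 40320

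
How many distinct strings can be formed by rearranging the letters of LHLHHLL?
7! / (4! × 3!) = 35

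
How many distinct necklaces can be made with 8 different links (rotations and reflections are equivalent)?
(8-1)!/2 = 5040/2 = 2520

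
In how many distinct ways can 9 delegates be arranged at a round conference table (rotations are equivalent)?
Circular: fix one position, arrange the rest. (9-1)! = 40320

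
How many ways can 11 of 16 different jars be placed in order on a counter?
P(16,11) = 16!/(16-11)! = 174356582400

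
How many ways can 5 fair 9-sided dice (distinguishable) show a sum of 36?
Coefficient of x^36 in (x + x² + ... + x^9)^5. By inclusion-exclusion on dice exceeding 9: Σ_j (-1)^j C(5,j)·C(36-1-9j, 4) = C(5,0)·C(35,4) - C(5,1)·C(26,4) + C(5,2)·C(17,4) - C(5,3)·C(8,4) = 1·52360 - 5·14950 + 10·2380 - 10·70 = 710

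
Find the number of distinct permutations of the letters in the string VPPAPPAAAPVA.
12! / (5! × 5! × 2!) = 16632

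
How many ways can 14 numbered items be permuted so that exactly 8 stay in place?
Choose the 8 fixed points C(14,8) = 3003, derange the rest: !6 = Σ_{j=0}^{6} (-1)^j·6!/j! = 720 - 720 + 360 - 120 + 30 - 6 + 1 = 265. Product = 3003 × 265 = 795795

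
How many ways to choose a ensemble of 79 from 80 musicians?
C(80,79) = 80!/(79!×1!) = 80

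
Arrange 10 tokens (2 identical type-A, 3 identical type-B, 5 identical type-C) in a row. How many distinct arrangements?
10! / (2! × 3! × 5!) = 2520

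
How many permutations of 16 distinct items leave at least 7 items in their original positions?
Exactly j fixed points: C(16,j)·!(16-j); sum over j ≥ 7 (derangement numbers via !m = (m-1)·(!(m-1) + !(m-2)): !0..!9 = 1, 0, 1, 2, 9, 44, 265, 1854, 14833, 133496). Σ_{j=7}^{16} C(16,j)·!(16-j) = C(16,7)·!9 + C(16,8)·!8 + C(16,9)·!7 + C(16,10)·!6 + C(16,11)·!5 + C(16,12)·!4 + C(16,13)·!3 + C(16,14)·!2 + C(16,15)·!1 + C(16,16)·!0 = 11440·133496 + 12870·14833 + 11440·1854 + 8008·265 + 4368·44 + 1820·9 + 560·2 + 120·1 + 16·0 + 1·1 = 1741636643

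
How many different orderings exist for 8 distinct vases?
8! = 40320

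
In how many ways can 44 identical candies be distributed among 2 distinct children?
C(44+2-1, 2-1) = C(45, 1) = 45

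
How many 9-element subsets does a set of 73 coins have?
C(73,9) = 73!/(9!×64!) = 97082021465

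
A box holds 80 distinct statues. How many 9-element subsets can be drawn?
C(80,9) = 80!/(9!×71!) = 231900297200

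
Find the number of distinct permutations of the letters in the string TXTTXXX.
7! / (3! × 4!) = 35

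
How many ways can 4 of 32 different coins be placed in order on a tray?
P(32,4) = 32!/(32-4)! = 863040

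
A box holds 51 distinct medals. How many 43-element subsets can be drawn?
C(51,43) = 51!/(43!×8!) = 636763050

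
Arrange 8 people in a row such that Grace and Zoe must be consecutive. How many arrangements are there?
Treat the 2 as one block: (8-2+1)! × 2! = 5040 × 2 = 10080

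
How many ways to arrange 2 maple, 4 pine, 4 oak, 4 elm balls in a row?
14! / (2! × 4! × 4! × 4!) = 3153150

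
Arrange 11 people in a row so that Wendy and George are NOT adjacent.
Total - adjacent = 11! - (11-1)!×2 = 39916800 - 7257600 = 32659200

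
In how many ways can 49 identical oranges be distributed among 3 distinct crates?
C(49+3-1, 3-1) = C(51, 2) = 1275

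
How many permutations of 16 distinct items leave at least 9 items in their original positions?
Exactly j fixed points: C(16,j)·!(16-j); sum over j ≥ 9 (derangement numbers via !m = (m-1)·(!(m-1) + !(m-2)): !0..!7 = 1, 0, 1, 2, 9, 44, 265, 1854). Σ_{j=9}^{16} C(16,j)·!(16-j) = C(16,9)·!7 + C(16,10)·!6 + C(16,11)·!5 + C(16,12)·!4 + C(16,13)·!3 + C(16,14)·!2 + C(16,15)·!1 + C(16,16)·!0 = 11440·1854 + 8008·265 + 4368·44 + 1820·9 + 560·2 + 120·1 + 16·0 + 1·1 = 23541693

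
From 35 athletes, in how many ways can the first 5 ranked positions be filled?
P(35,5) = 35!/(35-5)! = 38955840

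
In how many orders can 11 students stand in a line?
11! = 39916800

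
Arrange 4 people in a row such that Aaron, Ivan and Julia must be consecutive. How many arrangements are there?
Treat the 3 as one block: (4-3+1)! × 3! = 2 × 6 = 12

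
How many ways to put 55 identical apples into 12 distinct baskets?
C(55+12-1, 12-1) = C(66, 11) = 1074082795968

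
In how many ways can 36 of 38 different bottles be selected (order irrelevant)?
C(38,36) = 38!/(36!×2!) = 703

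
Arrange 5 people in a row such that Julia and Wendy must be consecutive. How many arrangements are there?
Treat the 2 as one block: (5-2+1)! × 2! = 24 × 2 = 48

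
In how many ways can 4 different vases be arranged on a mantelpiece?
4! = 24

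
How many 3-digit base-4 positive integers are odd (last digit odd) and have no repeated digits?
Last∈{1,3}. Last=0: 0. Last nonzero: 2×2×P(2,1) = 8. Total = 8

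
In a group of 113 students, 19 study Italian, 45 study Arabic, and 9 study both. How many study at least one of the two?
|A∪B| = |A| + |B| - |A∩B| = 19 + 45 - 9 = 55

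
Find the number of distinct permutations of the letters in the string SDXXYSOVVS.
10! / (1! × 2! × 2! × 1! × 1! × 3!) = 151200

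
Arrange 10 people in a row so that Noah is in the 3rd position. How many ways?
Fix one position: (10-1)! = 362880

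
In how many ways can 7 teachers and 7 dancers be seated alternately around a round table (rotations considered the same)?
Fix one of the teachers: (7-1)! ways for the remaining teachers, × 7! ways for the dancers = 720 × 5040 = 3628800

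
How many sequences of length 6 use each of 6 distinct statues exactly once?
6! = 720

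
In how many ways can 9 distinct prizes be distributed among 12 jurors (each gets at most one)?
P(12,9) = 12!/(12-9)! = 79833600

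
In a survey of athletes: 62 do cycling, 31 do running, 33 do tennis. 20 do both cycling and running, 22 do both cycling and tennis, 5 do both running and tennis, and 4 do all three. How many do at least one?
|A∪B∪C| = 62+31+33-20-22-5+4 = 83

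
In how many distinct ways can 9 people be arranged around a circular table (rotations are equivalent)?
Circular: fix one position, arrange the rest. (9-1)! = 40320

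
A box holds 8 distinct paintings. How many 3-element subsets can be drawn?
C(8,3) = 8!/(3!×5!) = 56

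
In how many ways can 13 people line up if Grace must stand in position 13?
Fix one position: (13-1)! = 479001600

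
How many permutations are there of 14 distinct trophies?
14! = 87178291200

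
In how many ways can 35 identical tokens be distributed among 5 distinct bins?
C(35+5-1, 5-1) = C(39, 4) = 82251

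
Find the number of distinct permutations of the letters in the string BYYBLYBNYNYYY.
13! / (2! × 3! × 1! × 7!) = 102960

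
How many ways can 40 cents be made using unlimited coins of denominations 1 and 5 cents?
Coefficient of x^40 in 1/(1-x^1) · 1/(1-x^5). Use j coins of 5 for j = 0..⌊40/5⌋ = 8, the rest in 1s: 8 + 1 = 9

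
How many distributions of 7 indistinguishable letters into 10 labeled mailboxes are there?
C(7+10-1, 10-1) = C(16, 9) = 11440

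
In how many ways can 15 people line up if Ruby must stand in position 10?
Fix one position: (15-1)! = 87178291200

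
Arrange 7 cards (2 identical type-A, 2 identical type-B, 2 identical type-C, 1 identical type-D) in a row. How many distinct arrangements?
7! / (2! × 2! × 2! × 1!) = 630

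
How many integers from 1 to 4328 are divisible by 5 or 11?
⌊4328/5⌋ + ⌊4328/11⌋ - ⌊4328/55⌋ = 865 + 393 - 78 = 1180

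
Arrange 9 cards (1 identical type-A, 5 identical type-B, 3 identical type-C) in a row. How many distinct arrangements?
9! / (1! × 5! × 3!) = 504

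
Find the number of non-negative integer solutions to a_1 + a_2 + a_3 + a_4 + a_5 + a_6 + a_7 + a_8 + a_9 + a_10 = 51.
C(51+10-1, 10-1) = C(60, 9) = 14783142660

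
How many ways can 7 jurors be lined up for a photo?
7! = 5040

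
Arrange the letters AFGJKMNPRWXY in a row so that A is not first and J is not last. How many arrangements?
By inclusion-exclusion: 12! - 2×(12-1)! + (12-2)! = 479001600 - 79833600 + 3628800 = 402796800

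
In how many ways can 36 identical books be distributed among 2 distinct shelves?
C(36+2-1, 2-1) = C(37, 1) = 37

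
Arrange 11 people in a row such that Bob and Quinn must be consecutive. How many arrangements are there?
Treat the 2 as one block: (11-2+1)! × 2! = 3628800 × 2 = 7257600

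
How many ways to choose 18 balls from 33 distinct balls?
C(33,18) = 33!/(18!×15!) = 1037158320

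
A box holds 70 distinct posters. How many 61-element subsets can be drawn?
C(70,61) = 70!/(61!×9!) = 65033528560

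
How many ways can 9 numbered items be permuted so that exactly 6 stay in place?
Choose the 6 fixed points C(9,6) = 84, derange the rest: !3 = Σ_{j=0}^{3} (-1)^j·3!/j! = 6 - 6 + 3 - 1 = 2. Product = 84 × 2 = 168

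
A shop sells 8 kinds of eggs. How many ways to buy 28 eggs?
C(28+8-1, 8-1) = C(35, 7) = 6724520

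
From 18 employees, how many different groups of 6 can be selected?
C(18,6) = 18!/(6!×12!) = 18564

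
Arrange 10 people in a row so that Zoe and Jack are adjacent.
Treat as block: (10-1)! × 2! = 362880 × 2 = 725760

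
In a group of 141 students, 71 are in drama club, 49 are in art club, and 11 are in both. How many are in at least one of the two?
|A∪B| = |A| + |B| - |A∩B| = 71 + 49 - 11 = 109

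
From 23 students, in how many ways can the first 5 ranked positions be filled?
P(23,5) = 23!/(23-5)! = 4037880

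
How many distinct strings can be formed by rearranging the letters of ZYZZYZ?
6! / (2! × 4!) = 15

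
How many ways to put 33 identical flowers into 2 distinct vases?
C(33+2-1, 2-1) = C(34, 1) = 34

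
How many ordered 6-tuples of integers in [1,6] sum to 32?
Coefficient of x^32 in (x + x² + ... + x^6)^6. By inclusion-exclusion on dice exceeding 6: Σ_j (-1)^j C(6,j)·C(32-1-6j, 5) = C(6,0)·C(31,5) - C(6,1)·C(25,5) + C(6,2)·C(19,5) - C(6,3)·C(13,5) + C(6,4)·C(7,5) = 1·169911 - 6·53130 + 15·11628 - 20·1287 + 15·21 = 126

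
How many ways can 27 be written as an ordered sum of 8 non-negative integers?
C(27+8-1, 8-1) = C(34, 7) = 5379616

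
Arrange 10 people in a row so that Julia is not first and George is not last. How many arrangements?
By inclusion-exclusion: 10! - 2×(10-1)! + (10-2)! = 3628800 - 725760 + 40320 = 2943360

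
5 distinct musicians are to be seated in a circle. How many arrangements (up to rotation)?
Circular: fix one position, arrange the rest. (5-1)! = 24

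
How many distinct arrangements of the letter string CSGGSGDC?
8! / (2! × 2! × 1! × 3!) = 1680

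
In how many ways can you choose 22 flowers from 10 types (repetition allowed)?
C(22+10-1, 10-1) = C(31, 9) = 20160075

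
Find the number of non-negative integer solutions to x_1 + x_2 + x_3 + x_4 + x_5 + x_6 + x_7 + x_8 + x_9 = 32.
C(32+9-1, 9-1) = C(40, 8) = 76904685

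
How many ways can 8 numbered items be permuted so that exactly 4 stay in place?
Choose the 4 fixed points C(8,4) = 70, derange the rest: !4 = Σ_{j=0}^{4} (-1)^j·4!/j! = 24 - 24 + 12 - 4 + 1 = 9. Product = 70 × 9 = 630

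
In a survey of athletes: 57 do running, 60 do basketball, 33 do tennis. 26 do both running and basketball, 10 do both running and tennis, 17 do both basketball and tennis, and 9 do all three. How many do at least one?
|A∪B∪C| = 57+60+33-26-10-17+9 = 106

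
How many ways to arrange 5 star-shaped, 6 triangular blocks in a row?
11! / (5! × 6!) = 462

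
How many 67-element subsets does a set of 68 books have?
C(68,67) = 68!/(67!×1!) = 68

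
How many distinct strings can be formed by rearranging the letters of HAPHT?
5! / (2! × 1! × 1! × 1!) = 60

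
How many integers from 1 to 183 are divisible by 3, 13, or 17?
⌊183/3⌋+⌊183/13⌋+⌊183/17⌋ - ⌊183/39⌋-⌊183/51⌋-⌊183/221⌋ + ⌊183/663⌋ = 61+14+10 - 4-3-0 + 0 = 78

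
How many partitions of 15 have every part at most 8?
Let r_j(i) = number of partitions of i into parts ≤ j, for i = 0..15. r_1(i) = 1 for all i; r_j(i) = r_{j-1}(i) + r_j(i-j). Rows j = 2..8: ≤2: 1 1 2 2 3 3 4 4 5 5 6 6 7 7 8 8; ≤3: 1 1 2 3 4 5 7 8 10 12 14 16 19 21 24 27; ≤4: 1 1 2 3 5 6 9 11 15 18 23 27 34 39 47 54; ≤5: 1 1 2 3 5 7 10 13 18 23 30 37 47 57 70 84; ≤6: 1 1 2 3 5 7 11 14 20 26 35 44 58 71 90 110; ≤7: 1 1 2 3 5 7 11 15 21 28 38 49 65 82 105 131; ≤8: 1 1 2 3 5 7 11 15 22 29 40 52 70 89 116 146. r_8(15) = 146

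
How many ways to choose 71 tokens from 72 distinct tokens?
C(72,71) = 72!/(71!×1!) = 72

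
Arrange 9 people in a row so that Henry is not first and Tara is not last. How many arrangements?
By inclusion-exclusion: 9! - 2×(9-1)! + (9-2)! = 362880 - 80640 + 5040 = 287280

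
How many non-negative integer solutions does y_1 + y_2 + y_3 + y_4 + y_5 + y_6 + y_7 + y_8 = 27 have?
C(27+8-1, 8-1) = C(34, 7) = 5379616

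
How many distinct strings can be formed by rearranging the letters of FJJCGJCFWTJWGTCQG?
17! / (3! × 2! × 2! × 3! × 1! × 4! × 2!) = 51459408000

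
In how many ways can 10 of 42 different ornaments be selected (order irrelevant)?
C(42,10) = 42!/(10!×32!) = 1471442973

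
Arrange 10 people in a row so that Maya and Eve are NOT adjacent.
Total - adjacent = 10! - (10-1)!×2 = 3628800 - 725760 = 2903040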